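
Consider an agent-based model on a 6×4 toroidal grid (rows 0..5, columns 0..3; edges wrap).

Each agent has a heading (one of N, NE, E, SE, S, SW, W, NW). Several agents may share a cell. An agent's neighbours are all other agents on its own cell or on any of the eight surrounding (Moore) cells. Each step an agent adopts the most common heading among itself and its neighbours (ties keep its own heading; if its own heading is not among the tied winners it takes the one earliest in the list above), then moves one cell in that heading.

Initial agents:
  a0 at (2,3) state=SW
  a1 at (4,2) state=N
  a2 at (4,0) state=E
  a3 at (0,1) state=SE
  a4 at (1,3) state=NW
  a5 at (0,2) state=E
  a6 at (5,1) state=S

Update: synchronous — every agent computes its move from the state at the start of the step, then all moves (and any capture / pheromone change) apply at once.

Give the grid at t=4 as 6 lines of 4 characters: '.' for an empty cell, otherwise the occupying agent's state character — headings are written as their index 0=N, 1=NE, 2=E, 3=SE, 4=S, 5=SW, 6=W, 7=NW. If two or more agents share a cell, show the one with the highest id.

.22.
....
....
....
23..
.2..

t=1: a0@(3,2):SW a1@(3,2):N a2@(4,1):E a3@(1,2):SE a4@(0,2):NW a5@(0,3):E a6@(5,2):E
t=2: a0@(4,1):SW a1@(2,2):N a2@(4,2):E a3@(2,3):SE a4@(0,3):E a5@(0,0):E a6@(5,3):E
t=3: a0@(5,0):SW a1@(1,2):N a2@(4,3):E a3@(3,0):SE a4@(0,0):E a5@(0,1):E a6@(5,0):E
t=4: a0@(5,1):E a1@(0,2):N a2@(4,0):E a3@(4,1):SE a4@(0,1):E a5@(0,2):E a6@(5,1):E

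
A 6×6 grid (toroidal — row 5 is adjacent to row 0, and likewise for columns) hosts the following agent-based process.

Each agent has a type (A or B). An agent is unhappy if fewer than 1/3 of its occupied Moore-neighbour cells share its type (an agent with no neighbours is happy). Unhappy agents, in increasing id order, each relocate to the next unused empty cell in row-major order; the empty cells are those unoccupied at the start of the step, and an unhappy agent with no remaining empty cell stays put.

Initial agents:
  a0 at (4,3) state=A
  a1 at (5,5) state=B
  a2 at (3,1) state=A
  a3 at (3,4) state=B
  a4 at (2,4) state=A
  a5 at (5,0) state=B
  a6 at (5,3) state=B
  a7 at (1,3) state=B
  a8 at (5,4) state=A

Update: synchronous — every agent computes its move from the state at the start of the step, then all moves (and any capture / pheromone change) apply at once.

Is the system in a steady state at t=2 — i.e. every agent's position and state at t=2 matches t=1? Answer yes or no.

t=1: a0@(4,3):A a1@(5,5):B a2@(3,1):A a3@(0,0):B a4@(0,1):A a5@(5,0):B a6@(0,2):B a7@(0,3):B a8@(5,4):A
t=2: a0@(4,3):A a1@(5,5):B a2@(3,1):A a3@(0,0):B a4@(0,4):A a5@(5,0):B a6@(0,2):B a7@(0,3):B a8@(5,4):A

no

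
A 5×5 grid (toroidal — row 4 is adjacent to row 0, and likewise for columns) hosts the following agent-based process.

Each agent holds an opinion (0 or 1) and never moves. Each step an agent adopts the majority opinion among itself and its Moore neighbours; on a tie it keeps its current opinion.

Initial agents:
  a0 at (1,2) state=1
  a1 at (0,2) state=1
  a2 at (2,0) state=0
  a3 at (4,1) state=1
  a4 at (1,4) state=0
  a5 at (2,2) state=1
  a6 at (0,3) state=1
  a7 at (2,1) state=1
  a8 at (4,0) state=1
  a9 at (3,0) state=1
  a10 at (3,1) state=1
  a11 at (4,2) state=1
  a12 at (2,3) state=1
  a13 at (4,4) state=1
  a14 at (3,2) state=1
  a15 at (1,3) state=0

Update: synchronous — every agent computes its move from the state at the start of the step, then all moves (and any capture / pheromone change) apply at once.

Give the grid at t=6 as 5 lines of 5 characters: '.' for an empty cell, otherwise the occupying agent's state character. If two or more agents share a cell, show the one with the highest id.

..11.
..111
1111.
111..
111.1

t=1: a0@(1,2):1 a1@(0,2):1 a2@(2,0):1 a3@(4,1):1 a4@(1,4):0 a5@(2,2):1 a6@(0,3):1 a7@(2,1):1 a8@(4,0):1 a9@(3,0):1 a10@(3,1):1 a11@(4,2):1 a12@(2,3):1 a13@(4,4):1 a14@(3,2):1 a15@(1,3):1
t=2: a0@(1,2):1 a1@(0,2):1 a2@(2,0):1 a3@(4,1):1 a4@(1,4):1 a5@(2,2):1 a6@(0,3):1 a7@(2,1):1 a8@(4,0):1 a9@(3,0):1 a10@(3,1):1 a11@(4,2):1 a12@(2,3):1 a13@(4,4):1 a14@(3,2):1 a15@(1,3):1
t=3: (unchanged — steady state)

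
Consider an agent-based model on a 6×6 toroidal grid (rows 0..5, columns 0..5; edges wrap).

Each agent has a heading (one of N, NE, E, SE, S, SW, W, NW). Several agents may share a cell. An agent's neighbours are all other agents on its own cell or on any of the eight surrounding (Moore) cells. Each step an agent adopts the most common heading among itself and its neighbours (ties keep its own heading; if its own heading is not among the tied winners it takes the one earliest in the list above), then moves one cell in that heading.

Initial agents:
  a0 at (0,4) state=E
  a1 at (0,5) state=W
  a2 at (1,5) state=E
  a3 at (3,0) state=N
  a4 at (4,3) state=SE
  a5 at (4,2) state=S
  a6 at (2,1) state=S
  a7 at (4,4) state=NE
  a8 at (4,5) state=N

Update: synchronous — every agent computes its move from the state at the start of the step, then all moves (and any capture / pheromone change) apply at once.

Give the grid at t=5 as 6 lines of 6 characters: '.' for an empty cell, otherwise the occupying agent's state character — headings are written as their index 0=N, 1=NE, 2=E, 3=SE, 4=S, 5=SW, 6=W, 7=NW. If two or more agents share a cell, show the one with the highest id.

...222
....2.
......
......
0.....
0..2.0

t=1: a0@(0,5):E a1@(0,0):E a2@(1,0):E a3@(2,0):N a4@(5,4):SE a5@(5,2):S a6@(3,1):S a7@(3,5):NE a8@(3,5):N
t=2: a0@(0,0):E a1@(0,1):E a2@(1,1):E a3@(1,0):N a4@(0,5):SE a5@(0,2):S a6@(4,1):S a7@(2,5):N a8@(2,5):N
t=3: a0@(0,1):E a1@(0,2):E a2@(1,2):E a3@(0,0):N a4@(1,0):SE a5@(0,3):E a6@(5,1):S a7@(1,5):N a8@(1,5):N
t=4: a0@(0,2):E a1@(0,3):E a2@(1,3):E a3@(5,0):N a4@(0,0):N a5@(0,4):E a6@(5,2):E a7@(0,5):N a8@(0,5):N
t=5: a0@(0,3):E a1@(0,4):E a2@(1,4):E a3@(4,0):N a4@(5,0):N a5@(0,5):E a6@(5,3):E a7@(5,5):N a8@(5,5):N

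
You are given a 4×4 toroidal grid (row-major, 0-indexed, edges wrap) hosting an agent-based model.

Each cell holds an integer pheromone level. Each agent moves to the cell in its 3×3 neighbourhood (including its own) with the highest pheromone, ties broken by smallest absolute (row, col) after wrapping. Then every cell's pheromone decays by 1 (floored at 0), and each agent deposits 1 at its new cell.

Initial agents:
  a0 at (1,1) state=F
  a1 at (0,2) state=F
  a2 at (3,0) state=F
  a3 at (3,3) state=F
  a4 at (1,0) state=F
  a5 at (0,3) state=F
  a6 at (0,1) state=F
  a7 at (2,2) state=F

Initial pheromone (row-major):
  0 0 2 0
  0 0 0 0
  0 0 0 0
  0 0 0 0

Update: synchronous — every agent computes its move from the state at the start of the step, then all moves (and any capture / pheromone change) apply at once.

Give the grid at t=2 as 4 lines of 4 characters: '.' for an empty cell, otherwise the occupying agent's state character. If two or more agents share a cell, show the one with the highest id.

t=1: a0@(0,2) a1@(0,2) a2@(0,0) a3@(0,2) a4@(0,0) a5@(0,2) a6@(0,2) a7@(1,1) | pheromone: 2 0 6 0 / 0 1 0 0 / 0 0 0 0 / 0 0 0 0
t=2: a0@(0,2) a1@(0,2) a2@(0,0) a3@(0,2) a4@(0,0) a5@(0,2) a6@(0,2) a7@(0,2) | pheromone: 3 0 11 0 / 0 0 0 0 / 0 0 0 0 / 0 0 0 0

F.F.
....
....
....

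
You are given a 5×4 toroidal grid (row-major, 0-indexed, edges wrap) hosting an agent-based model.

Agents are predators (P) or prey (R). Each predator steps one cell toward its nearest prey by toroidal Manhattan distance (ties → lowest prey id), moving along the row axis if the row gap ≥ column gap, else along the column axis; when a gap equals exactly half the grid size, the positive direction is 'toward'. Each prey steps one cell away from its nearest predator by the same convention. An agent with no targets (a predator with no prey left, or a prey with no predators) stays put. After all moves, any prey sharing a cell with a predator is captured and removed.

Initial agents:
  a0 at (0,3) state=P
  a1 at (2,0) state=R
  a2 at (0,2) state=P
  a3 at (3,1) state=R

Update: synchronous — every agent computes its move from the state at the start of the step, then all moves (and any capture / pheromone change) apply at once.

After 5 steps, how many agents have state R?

2

t=1: a0@(1,3):P a1@(3,0):R a2@(4,2):P a3@(2,1):R
t=2: a0@(2,3):P a1@(4,0):R a2@(4,3):P a3@(2,0):R
t=3: a0@(2,0):P a1@(4,1):R a2@(4,0):P a3@(2,1):R
t=4: a0@(2,1):P a1@(4,2):R a2@(4,1):P a3@(2,2):R
t=5: a0@(2,2):P a1@(4,3):R a2@(4,2):P a3@(2,3):R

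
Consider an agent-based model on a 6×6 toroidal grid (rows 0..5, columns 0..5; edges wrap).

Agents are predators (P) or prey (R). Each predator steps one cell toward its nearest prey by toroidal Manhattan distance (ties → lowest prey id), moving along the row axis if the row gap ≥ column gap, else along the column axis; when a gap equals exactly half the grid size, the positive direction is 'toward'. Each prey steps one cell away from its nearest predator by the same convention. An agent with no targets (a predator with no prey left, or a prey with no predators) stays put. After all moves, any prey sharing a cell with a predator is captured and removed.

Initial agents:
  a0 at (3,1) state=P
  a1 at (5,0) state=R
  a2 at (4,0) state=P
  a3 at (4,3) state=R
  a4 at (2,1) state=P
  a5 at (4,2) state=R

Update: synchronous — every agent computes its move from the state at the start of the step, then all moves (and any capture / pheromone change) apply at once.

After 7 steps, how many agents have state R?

t=1: a0@(4,1):P a1@(0,0):R a2@(5,0):P a3@(4,4):R a4@(3,1):P a5@(5,2):R
t=2: a0@(5,1):P a1@(1,0):R a2@(0,0):P a3@(4,3):R a4@(4,1):P a5@(0,2):R
t=3: a0@(0,1):P a1@(2,0):R a2@(1,0):P a3@(4,4):R a4@(4,2):P a5@(1,2):R
t=4: a0@(1,1):P a1@(3,0):R a2@(2,0):P a3@(4,5):R a4@(4,3):P a5@(2,2):R
t=5: a0@(2,1):P a1@(4,0):R a2@(3,0):P a3@(4,0):R a4@(4,4):P a5@(3,2):R
t=6: a0@(3,1):P a1@(5,0):R a2@(4,0):P a3@(5,0):R a4@(4,5):P a5@(4,2):R
t=7: a0@(4,1):P a1@(0,0):R a2@(5,0):P a3@(0,0):R a4@(5,5):P a5@(5,2):R

3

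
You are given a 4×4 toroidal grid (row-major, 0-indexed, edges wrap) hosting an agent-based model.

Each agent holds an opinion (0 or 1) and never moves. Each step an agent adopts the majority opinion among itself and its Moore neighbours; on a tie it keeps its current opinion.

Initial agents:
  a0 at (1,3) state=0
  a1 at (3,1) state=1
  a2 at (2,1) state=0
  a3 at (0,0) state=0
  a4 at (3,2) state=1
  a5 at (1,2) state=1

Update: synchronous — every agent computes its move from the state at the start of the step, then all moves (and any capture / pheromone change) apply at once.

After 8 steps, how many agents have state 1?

3

t=1: a0@(1,3):0 a1@(3,1):1 a2@(2,1):1 a3@(0,0):0 a4@(3,2):1 a5@(1,2):0
t=2: (unchanged — steady state)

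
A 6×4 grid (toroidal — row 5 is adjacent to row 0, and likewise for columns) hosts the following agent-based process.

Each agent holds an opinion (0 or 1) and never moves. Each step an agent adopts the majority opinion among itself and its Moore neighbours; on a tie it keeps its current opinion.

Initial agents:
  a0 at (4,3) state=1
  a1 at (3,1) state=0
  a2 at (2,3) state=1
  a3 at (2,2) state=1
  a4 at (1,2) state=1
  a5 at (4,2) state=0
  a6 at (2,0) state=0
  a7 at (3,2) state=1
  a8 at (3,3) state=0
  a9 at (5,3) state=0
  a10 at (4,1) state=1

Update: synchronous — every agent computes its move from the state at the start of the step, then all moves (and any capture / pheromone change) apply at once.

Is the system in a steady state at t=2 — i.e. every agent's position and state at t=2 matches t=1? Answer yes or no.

t=1: a0@(4,3):0 a1@(3,1):0 a2@(2,3):1 a3@(2,2):1 a4@(1,2):1 a5@(4,2):0 a6@(2,0):0 a7@(3,2):1 a8@(3,3):1 a9@(5,3):0 a10@(4,1):1
t=2: (unchanged — steady state)

yes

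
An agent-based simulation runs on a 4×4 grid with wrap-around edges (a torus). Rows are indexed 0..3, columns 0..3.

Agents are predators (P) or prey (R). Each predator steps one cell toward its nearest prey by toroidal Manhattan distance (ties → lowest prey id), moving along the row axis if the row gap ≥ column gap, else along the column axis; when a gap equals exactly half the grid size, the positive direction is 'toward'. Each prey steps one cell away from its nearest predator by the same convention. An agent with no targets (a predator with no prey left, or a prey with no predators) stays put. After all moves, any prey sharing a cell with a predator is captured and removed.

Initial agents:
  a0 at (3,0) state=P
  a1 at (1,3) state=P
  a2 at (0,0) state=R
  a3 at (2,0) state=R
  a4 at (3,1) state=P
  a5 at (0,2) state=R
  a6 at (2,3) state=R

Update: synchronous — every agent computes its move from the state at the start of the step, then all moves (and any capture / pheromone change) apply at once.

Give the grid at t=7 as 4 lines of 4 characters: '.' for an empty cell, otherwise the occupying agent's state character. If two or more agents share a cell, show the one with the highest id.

...P
..RR
PP..
R...

t=1: a0@(0,0):P a1@(2,3):P a2@(1,0):R a3@(1,0):R a4@(0,1):P a5@(3,2):R a6@(3,3):R
t=2: a0@(1,0):P a1@(3,3):P a2@(2,0):R a3@(2,0):R a4@(1,1):P a5@(0,2):R a6@(0,3):R
t=3: a0@(2,0):P a1@(0,3):P a2@(3,0):R a3@(3,0):R a4@(2,1):P a5@(1,2):R a6@(1,3):R
t=4: a0@(3,0):P a1@(1,3):P a2@(0,0):R a3@(0,0):R a4@(3,1):P a5@(2,2):R a6@(2,3):R
t=5: a0@(0,0):P a1@(2,3):P a2@(1,0):R a3@(1,0):R a4@(0,1):P a5@(3,2):R a6@(3,3):R
t=6: a0@(1,0):P a1@(3,3):P a2@(2,0):R a3@(2,0):R a4@(1,1):P a5@(0,2):R a6@(0,3):R
t=7: a0@(2,0):P a1@(0,3):P a2@(3,0):R a3@(3,0):R a4@(2,1):P a5@(1,2):R a6@(1,3):R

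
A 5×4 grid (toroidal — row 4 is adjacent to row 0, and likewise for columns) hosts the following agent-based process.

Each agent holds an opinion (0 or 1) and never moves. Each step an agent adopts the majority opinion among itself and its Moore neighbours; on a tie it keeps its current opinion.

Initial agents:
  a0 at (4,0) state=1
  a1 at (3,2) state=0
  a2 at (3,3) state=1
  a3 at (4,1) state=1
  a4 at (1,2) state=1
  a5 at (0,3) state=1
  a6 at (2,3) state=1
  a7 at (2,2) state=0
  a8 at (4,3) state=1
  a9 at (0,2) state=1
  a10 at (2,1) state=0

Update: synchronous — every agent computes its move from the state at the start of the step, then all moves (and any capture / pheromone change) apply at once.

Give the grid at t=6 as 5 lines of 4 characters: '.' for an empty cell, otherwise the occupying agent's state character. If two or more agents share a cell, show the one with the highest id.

t=1: a0@(4,0):1 a1@(3,2):1 a2@(3,3):1 a3@(4,1):1 a4@(1,2):1 a5@(0,3):1 a6@(2,3):1 a7@(2,2):0 a8@(4,3):1 a9@(0,2):1 a10@(2,1):0
t=2: a0@(4,0):1 a1@(3,2):1 a2@(3,3):1 a3@(4,1):1 a4@(1,2):1 a5@(0,3):1 a6@(2,3):1 a7@(2,2):1 a8@(4,3):1 a9@(0,2):1 a10@(2,1):0
t=3: a0@(4,0):1 a1@(3,2):1 a2@(3,3):1 a3@(4,1):1 a4@(1,2):1 a5@(0,3):1 a6@(2,3):1 a7@(2,2):1 a8@(4,3):1 a9@(0,2):1 a10@(2,1):1
t=4: (unchanged — steady state)

..11
..1.
.111
..11
11.1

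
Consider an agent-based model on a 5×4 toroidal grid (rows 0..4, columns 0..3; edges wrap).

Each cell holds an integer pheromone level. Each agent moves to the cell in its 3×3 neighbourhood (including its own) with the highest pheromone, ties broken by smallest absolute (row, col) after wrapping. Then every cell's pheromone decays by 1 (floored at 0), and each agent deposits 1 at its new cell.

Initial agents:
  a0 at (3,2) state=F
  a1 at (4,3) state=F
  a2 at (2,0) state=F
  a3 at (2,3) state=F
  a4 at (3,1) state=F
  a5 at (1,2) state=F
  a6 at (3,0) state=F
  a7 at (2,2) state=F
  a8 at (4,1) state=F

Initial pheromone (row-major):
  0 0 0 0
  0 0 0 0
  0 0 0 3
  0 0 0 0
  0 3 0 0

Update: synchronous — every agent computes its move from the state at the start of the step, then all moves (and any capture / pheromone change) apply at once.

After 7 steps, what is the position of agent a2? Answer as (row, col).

t=1: a0@(2,3) a1@(0,0) a2@(2,3) a3@(2,3) a4@(4,1) a5@(2,3) a6@(2,3) a7@(2,3) a8@(4,1) | pheromone: 1 0 0 0 / 0 0 0 0 / 0 0 0 8 / 0 0 0 0 / 0 4 0 0
t=2: a0@(2,3) a1@(4,1) a2@(2,3) a3@(2,3) a4@(4,1) a5@(2,3) a6@(2,3) a7@(2,3) a8@(4,1) | pheromone: 0 0 0 0 / 0 0 0 0 / 0 0 0 13 / 0 0 0 0 / 0 6 0 0
t=3: a0@(2,3) a1@(4,1) a2@(2,3) a3@(2,3) a4@(4,1) a5@(2,3) a6@(2,3) a7@(2,3) a8@(4,1) | pheromone: 0 0 0 0 / 0 0 0 0 / 0 0 0 18 / 0 0 0 0 / 0 8 0 0
t=4: a0@(2,3) a1@(4,1) a2@(2,3) a3@(2,3) a4@(4,1) a5@(2,3) a6@(2,3) a7@(2,3) a8@(4,1) | pheromone: 0 0 0 0 / 0 0 0 0 / 0 0 0 23 / 0 0 0 0 / 0 10 0 0
t=5: a0@(2,3) a1@(4,1) a2@(2,3) a3@(2,3) a4@(4,1) a5@(2,3) a6@(2,3) a7@(2,3) a8@(4,1) | pheromone: 0 0 0 0 / 0 0 0 0 / 0 0 0 28 / 0 0 0 0 / 0 12 0 0
t=6: a0@(2,3) a1@(4,1) a2@(2,3) a3@(2,3) a4@(4,1) a5@(2,3) a6@(2,3) a7@(2,3) a8@(4,1) | pheromone: 0 0 0 0 / 0 0 0 0 / 0 0 0 33 / 0 0 0 0 / 0 14 0 0
t=7: a0@(2,3) a1@(4,1) a2@(2,3) a3@(2,3) a4@(4,1) a5@(2,3) a6@(2,3) a7@(2,3) a8@(4,1) | pheromone: 0 0 0 0 / 0 0 0 0 / 0 0 0 38 / 0 0 0 0 / 0 16 0 0

(2, 3)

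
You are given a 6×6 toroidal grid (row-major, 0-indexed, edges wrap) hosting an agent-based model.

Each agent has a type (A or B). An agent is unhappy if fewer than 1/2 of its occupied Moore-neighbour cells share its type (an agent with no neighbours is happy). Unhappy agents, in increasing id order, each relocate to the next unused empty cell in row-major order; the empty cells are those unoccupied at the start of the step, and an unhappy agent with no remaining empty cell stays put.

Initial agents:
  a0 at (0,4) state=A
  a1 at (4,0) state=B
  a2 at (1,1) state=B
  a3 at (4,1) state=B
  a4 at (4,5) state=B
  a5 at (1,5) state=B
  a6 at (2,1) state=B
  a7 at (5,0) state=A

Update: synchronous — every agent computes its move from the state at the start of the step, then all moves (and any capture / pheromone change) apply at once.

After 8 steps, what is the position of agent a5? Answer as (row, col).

t=1: a0@(0,0):A a1@(4,0):B a2@(1,1):B a3@(4,1):B a4@(4,5):B a5@(0,1):B a6@(2,1):B a7@(0,2):A
t=2: a0@(0,3):A a1@(4,0):B a2@(1,1):B a3@(4,1):B a4@(4,5):B a5@(0,4):B a6@(2,1):B a7@(0,5):A
t=3: a0@(0,0):A a1@(4,0):B a2@(1,1):B a3@(4,1):B a4@(4,5):B a5@(0,1):B a6@(2,1):B a7@(0,2):A
t=4: a0@(0,3):A a1@(4,0):B a2@(1,1):B a3@(4,1):B a4@(4,5):B a5@(0,4):B a6@(2,1):B a7@(0,5):A
t=5: a0@(0,0):A a1@(4,0):B a2@(1,1):B a3@(4,1):B a4@(4,5):B a5@(0,1):B a6@(2,1):B a7@(0,2):A
t=6: a0@(0,3):A a1@(4,0):B a2@(1,1):B a3@(4,1):B a4@(4,5):B a5@(0,4):B a6@(2,1):B a7@(0,5):A
t=7: a0@(0,0):A a1@(4,0):B a2@(1,1):B a3@(4,1):B a4@(4,5):B a5@(0,1):B a6@(2,1):B a7@(0,2):A
t=8: a0@(0,3):A a1@(4,0):B a2@(1,1):B a3@(4,1):B a4@(4,5):B a5@(0,4):B a6@(2,1):B a7@(0,5):A

(0, 4)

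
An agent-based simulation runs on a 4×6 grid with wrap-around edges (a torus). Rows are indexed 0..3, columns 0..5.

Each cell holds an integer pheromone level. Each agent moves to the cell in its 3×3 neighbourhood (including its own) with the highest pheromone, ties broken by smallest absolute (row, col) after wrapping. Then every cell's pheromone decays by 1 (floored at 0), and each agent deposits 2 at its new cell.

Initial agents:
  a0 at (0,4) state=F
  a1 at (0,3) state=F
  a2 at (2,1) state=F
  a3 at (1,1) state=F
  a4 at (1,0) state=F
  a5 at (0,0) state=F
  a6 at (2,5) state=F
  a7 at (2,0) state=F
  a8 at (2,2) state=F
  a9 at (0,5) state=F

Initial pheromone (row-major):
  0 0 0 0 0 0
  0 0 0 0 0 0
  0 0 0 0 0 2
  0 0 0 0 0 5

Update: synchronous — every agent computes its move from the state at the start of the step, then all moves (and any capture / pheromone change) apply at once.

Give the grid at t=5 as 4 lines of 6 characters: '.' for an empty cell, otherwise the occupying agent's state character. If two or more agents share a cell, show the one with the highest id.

t=1: a0@(3,5) a1@(0,2) a2@(1,0) a3@(0,0) a4@(2,5) a5@(3,5) a6@(3,5) a7@(3,5) a8@(1,1) a9@(3,5) | pheromone: 2 0 2 0 0 0 / 2 2 0 0 0 0 / 0 0 0 0 0 3 / 0 0 0 0 0 14
t=2: a0@(3,5) a1@(0,2) a2@(2,5) a3@(3,5) a4@(3,5) a5@(3,5) a6@(3,5) a7@(3,5) a8@(0,0) a9@(3,5) | pheromone: 3 0 3 0 0 0 / 1 1 0 0 0 0 / 0 0 0 0 0 4 / 0 0 0 0 0 27
t=3: a0@(3,5) a1@(0,2) a2@(3,5) a3@(3,5) a4@(3,5) a5@(3,5) a6@(3,5) a7@(3,5) a8@(3,5) a9@(3,5) | pheromone: 2 0 4 0 0 0 / 0 0 0 0 0 0 / 0 0 0 0 0 3 / 0 0 0 0 0 44
t=4: a0@(3,5) a1@(0,2) a2@(3,5) a3@(3,5) a4@(3,5) a5@(3,5) a6@(3,5) a7@(3,5) a8@(3,5) a9@(3,5) | pheromone: 1 0 5 0 0 0 / 0 0 0 0 0 0 / 0 0 0 0 0 2 / 0 0 0 0 0 61
t=5: a0@(3,5) a1@(0,2) a2@(3,5) a3@(3,5) a4@(3,5) a5@(3,5) a6@(3,5) a7@(3,5) a8@(3,5) a9@(3,5) | pheromone: 0 0 6 0 0 0 / 0 0 0 0 0 0 / 0 0 0 0 0 1 / 0 0 0 0 0 78

..F...
......
......
.....F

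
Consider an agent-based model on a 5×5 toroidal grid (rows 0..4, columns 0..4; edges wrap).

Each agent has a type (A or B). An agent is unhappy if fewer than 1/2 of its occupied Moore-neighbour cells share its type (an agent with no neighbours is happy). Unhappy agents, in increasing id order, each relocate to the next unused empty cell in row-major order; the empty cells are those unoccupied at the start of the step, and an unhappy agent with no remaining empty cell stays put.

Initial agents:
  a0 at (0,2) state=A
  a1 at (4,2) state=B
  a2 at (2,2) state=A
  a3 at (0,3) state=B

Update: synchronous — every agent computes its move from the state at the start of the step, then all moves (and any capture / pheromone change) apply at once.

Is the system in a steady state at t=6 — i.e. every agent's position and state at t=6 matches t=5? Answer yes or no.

t=1: a0@(0,0):A a1@(4,2):B a2@(2,2):A a3@(0,3):B
t=2: (unchanged — steady state)

yes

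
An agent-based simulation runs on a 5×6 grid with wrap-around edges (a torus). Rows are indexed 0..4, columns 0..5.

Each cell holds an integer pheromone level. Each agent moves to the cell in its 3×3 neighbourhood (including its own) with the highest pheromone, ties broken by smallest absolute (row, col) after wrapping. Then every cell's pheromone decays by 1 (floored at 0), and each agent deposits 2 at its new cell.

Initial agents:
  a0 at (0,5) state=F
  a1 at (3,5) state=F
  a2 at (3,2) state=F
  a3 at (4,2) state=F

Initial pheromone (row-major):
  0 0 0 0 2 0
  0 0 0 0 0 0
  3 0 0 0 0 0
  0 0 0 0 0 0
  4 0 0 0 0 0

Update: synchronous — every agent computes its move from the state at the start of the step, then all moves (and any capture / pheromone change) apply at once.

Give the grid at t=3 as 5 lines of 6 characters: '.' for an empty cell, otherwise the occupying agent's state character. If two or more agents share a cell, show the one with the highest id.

t=1: a0@(4,0) a1@(4,0) a2@(2,1) a3@(0,1) | pheromone: 0 2 0 0 1 0 / 0 0 0 0 0 0 / 2 2 0 0 0 0 / 0 0 0 0 0 0 / 7 0 0 0 0 0
t=2: a0@(4,0) a1@(4,0) a2@(2,0) a3@(4,0) | pheromone: 0 1 0 0 0 0 / 0 0 0 0 0 0 / 3 1 0 0 0 0 / 0 0 0 0 0 0 / 12 0 0 0 0 0
t=3: a0@(4,0) a1@(4,0) a2@(2,0) a3@(4,0) | pheromone: 0 0 0 0 0 0 / 0 0 0 0 0 0 / 4 0 0 0 0 0 / 0 0 0 0 0 0 / 17 0 0 0 0 0

......
......
F.....
......
F.....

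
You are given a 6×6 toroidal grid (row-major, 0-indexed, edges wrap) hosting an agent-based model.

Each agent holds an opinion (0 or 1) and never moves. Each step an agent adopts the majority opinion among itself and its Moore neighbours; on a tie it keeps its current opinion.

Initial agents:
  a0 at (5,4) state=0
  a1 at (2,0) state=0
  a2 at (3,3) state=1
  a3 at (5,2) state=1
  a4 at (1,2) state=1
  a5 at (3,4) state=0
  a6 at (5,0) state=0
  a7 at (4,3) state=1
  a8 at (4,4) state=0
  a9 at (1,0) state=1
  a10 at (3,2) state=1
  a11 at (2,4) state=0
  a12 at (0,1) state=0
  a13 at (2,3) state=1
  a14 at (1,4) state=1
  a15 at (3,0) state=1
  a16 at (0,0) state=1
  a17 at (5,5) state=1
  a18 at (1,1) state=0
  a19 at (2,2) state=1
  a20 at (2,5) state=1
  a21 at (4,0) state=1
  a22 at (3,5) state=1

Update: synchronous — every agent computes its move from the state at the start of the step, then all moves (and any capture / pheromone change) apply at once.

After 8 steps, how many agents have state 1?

t=1: a0@(5,4):0 a1@(2,0):1 a2@(3,3):1 a3@(5,2):1 a4@(1,2):1 a5@(3,4):1 a6@(5,0):1 a7@(4,3):1 a8@(4,4):1 a9@(1,0):1 a10@(3,2):1 a11@(2,4):1 a12@(0,1):1 a13@(2,3):1 a14@(1,4):1 a15@(3,0):1 a16@(0,0):1 a17@(5,5):1 a18@(1,1):1 a19@(2,2):1 a20@(2,5):1 a21@(4,0):1 a22@(3,5):1
t=2: a0@(5,4):1 a1@(2,0):1 a2@(3,3):1 a3@(5,2):1 a4@(1,2):1 a5@(3,4):1 a6@(5,0):1 a7@(4,3):1 a8@(4,4):1 a9@(1,0):1 a10@(3,2):1 a11@(2,4):1 a12@(0,1):1 a13@(2,3):1 a14@(1,4):1 a15@(3,0):1 a16@(0,0):1 a17@(5,5):1 a18@(1,1):1 a19@(2,2):1 a20@(2,5):1 a21@(4,0):1 a22@(3,5):1
t=3: (unchanged — steady state)

23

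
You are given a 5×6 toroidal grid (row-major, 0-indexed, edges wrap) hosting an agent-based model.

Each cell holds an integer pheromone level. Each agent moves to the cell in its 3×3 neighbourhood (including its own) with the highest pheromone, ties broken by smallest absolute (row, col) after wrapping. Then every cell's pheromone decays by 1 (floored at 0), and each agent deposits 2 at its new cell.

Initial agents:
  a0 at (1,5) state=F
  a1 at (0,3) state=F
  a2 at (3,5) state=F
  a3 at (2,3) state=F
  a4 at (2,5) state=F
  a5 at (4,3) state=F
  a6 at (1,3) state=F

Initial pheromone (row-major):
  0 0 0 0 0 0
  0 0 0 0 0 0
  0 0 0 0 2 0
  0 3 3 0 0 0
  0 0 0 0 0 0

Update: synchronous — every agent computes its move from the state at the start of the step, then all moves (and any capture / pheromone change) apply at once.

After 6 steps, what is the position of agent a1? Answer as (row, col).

t=1: a0@(2,4) a1@(0,2) a2@(2,4) a3@(3,2) a4@(2,4) a5@(3,2) a6@(2,4) | pheromone: 0 0 2 0 0 0 / 0 0 0 0 0 0 / 0 0 0 0 9 0 / 0 2 6 0 0 0 / 0 0 0 0 0 0
t=2: a0@(2,4) a1@(0,2) a2@(2,4) a3@(3,2) a4@(2,4) a5@(3,2) a6@(2,4) | pheromone: 0 0 3 0 0 0 / 0 0 0 0 0 0 / 0 0 0 0 16 0 / 0 1 9 0 0 0 / 0 0 0 0 0 0
t=3: a0@(2,4) a1@(0,2) a2@(2,4) a3@(3,2) a4@(2,4) a5@(3,2) a6@(2,4) | pheromone: 0 0 4 0 0 0 / 0 0 0 0 0 0 / 0 0 0 0 23 0 / 0 0 12 0 0 0 / 0 0 0 0 0 0
t=4: a0@(2,4) a1@(0,2) a2@(2,4) a3@(3,2) a4@(2,4) a5@(3,2) a6@(2,4) | pheromone: 0 0 5 0 0 0 / 0 0 0 0 0 0 / 0 0 0 0 30 0 / 0 0 15 0 0 0 / 0 0 0 0 0 0
t=5: a0@(2,4) a1@(0,2) a2@(2,4) a3@(3,2) a4@(2,4) a5@(3,2) a6@(2,4) | pheromone: 0 0 6 0 0 0 / 0 0 0 0 0 0 / 0 0 0 0 37 0 / 0 0 18 0 0 0 / 0 0 0 0 0 0
t=6: a0@(2,4) a1@(0,2) a2@(2,4) a3@(3,2) a4@(2,4) a5@(3,2) a6@(2,4) | pheromone: 0 0 7 0 0 0 / 0 0 0 0 0 0 / 0 0 0 0 44 0 / 0 0 21 0 0 0 / 0 0 0 0 0 0

(0, 2)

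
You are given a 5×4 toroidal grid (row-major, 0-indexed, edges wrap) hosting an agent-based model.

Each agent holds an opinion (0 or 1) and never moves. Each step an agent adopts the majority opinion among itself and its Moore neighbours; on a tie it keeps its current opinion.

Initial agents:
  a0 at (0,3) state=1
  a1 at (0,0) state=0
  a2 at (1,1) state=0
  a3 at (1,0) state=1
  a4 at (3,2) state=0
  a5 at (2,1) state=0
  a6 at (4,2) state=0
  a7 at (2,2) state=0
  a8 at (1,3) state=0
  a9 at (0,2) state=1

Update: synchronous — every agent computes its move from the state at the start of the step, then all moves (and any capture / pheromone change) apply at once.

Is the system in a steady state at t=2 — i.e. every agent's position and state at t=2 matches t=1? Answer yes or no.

no

t=1: a0@(0,3):1 a1@(0,0):0 a2@(1,1):0 a3@(1,0):0 a4@(3,2):0 a5@(2,1):0 a6@(4,2):0 a7@(2,2):0 a8@(1,3):0 a9@(0,2):0
t=2: a0@(0,3):0 a1@(0,0):0 a2@(1,1):0 a3@(1,0):0 a4@(3,2):0 a5@(2,1):0 a6@(4,2):0 a7@(2,2):0 a8@(1,3):0 a9@(0,2):0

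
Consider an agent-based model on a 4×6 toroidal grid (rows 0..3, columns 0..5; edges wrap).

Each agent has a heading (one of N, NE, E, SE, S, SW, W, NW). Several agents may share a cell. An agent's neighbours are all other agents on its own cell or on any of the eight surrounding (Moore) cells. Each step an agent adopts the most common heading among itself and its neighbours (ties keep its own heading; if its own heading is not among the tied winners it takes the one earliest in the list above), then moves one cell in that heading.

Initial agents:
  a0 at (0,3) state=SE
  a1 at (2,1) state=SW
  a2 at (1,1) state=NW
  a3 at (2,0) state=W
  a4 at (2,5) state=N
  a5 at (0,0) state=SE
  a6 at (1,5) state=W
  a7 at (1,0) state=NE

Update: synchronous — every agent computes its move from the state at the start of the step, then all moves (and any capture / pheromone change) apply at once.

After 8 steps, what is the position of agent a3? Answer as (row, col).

(2, 4)

t=1: a0@(1,4):SE a1@(3,0):SW a2@(0,0):NW a3@(2,5):W a4@(2,4):W a5@(1,1):SE a6@(1,4):W a7@(1,5):W
t=2: a0@(1,3):W a1@(0,5):SW a2@(3,5):NW a3@(2,4):W a4@(2,3):W a5@(2,2):SE a6@(1,3):W a7@(1,4):W
t=3: a0@(1,2):W a1@(1,4):SW a2@(2,4):NW a3@(2,3):W a4@(2,2):W a5@(2,1):W a6@(1,2):W a7@(1,3):W
t=4: a0@(1,1):W a1@(1,3):W a2@(2,3):W a3@(2,2):W a4@(2,1):W a5@(2,0):W a6@(1,1):W a7@(1,2):W
t=5: a0@(1,0):W a1@(1,2):W a2@(2,2):W a3@(2,1):W a4@(2,0):W a5@(2,5):W a6@(1,0):W a7@(1,1):W
t=6: a0@(1,5):W a1@(1,1):W a2@(2,1):W a3@(2,0):W a4@(2,5):W a5@(2,4):W a6@(1,5):W a7@(1,0):W
t=7: a0@(1,4):W a1@(1,0):W a2@(2,0):W a3@(2,5):W a4@(2,4):W a5@(2,3):W a6@(1,4):W a7@(1,5):W
t=8: a0@(1,3):W a1@(1,5):W a2@(2,5):W a3@(2,4):W a4@(2,3):W a5@(2,2):W a6@(1,3):W a7@(1,4):W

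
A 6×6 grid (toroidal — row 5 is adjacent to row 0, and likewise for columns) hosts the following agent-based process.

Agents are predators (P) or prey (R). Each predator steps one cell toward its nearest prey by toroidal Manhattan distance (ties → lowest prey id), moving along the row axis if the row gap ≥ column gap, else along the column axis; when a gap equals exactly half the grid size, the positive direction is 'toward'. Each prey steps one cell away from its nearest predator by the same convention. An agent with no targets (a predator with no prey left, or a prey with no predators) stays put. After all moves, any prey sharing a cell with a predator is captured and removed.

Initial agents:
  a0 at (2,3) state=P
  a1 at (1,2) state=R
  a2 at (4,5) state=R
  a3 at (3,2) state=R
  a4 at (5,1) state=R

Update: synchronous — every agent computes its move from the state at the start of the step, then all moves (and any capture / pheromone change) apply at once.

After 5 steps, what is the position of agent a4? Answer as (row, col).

(0, 1)

t=1: a0@(1,3):P a1@(0,2):R a2@(5,5):R a3@(4,2):R a4@(4,1):R
t=2: a0@(0,3):P a1@(5,2):R a2@(4,5):R a3@(3,2):R a4@(3,1):R
t=3: a0@(5,3):P a1@(4,2):R a2@(3,5):R a3@(2,2):R a4@(2,1):R
t=4: a0@(4,3):P a1@(3,2):R a2@(2,5):R a3@(1,2):R a4@(1,1):R
t=5: a0@(3,3):P a1@(2,2):R a2@(1,5):R a3@(0,2):R a4@(0,1):R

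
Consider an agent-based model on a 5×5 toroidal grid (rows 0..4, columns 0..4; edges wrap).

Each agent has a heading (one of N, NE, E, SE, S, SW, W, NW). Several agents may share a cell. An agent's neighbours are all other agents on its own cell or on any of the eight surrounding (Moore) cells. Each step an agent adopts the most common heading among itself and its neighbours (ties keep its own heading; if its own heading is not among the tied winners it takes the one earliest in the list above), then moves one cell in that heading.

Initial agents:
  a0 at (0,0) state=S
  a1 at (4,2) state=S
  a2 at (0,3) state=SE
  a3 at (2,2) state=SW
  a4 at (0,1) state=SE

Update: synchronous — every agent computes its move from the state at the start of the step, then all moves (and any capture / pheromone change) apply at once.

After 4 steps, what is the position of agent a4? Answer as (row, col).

(4, 1)

t=1: a0@(1,0):S a1@(0,3):SE a2@(1,4):SE a3@(3,1):SW a4@(1,1):S
t=2: a0@(2,0):S a1@(1,4):SE a2@(2,0):SE a3@(4,0):SW a4@(2,1):S
t=3: a0@(3,0):S a1@(2,0):SE a2@(3,1):SE a3@(0,4):SW a4@(3,1):S
t=4: a0@(4,0):S a1@(3,1):SE a2@(4,2):SE a3@(1,3):SW a4@(4,1):S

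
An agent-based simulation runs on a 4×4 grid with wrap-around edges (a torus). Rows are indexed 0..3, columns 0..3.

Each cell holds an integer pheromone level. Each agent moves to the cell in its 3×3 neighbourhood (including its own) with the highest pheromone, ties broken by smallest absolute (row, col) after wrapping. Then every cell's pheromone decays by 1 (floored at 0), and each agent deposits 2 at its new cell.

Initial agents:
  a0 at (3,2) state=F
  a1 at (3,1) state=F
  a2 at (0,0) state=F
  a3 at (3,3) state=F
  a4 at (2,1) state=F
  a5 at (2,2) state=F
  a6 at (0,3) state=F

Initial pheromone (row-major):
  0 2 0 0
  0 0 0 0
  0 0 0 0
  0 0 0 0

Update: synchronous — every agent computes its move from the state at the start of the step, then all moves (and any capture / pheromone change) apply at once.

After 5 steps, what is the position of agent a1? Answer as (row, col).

(0, 1)

t=1: a0@(0,1) a1@(0,1) a2@(0,1) a3@(0,0) a4@(1,0) a5@(1,1) a6@(0,0) | pheromone: 4 7 0 0 / 2 2 0 0 / 0 0 0 0 / 0 0 0 0
t=2: a0@(0,1) a1@(0,1) a2@(0,1) a3@(0,1) a4@(0,1) a5@(0,1) a6@(0,1) | pheromone: 3 20 0 0 / 1 1 0 0 / 0 0 0 0 / 0 0 0 0
t=3: a0@(0,1) a1@(0,1) a2@(0,1) a3@(0,1) a4@(0,1) a5@(0,1) a6@(0,1) | pheromone: 2 33 0 0 / 0 0 0 0 / 0 0 0 0 / 0 0 0 0
t=4: a0@(0,1) a1@(0,1) a2@(0,1) a3@(0,1) a4@(0,1) a5@(0,1) a6@(0,1) | pheromone: 1 46 0 0 / 0 0 0 0 / 0 0 0 0 / 0 0 0 0
t=5: a0@(0,1) a1@(0,1) a2@(0,1) a3@(0,1) a4@(0,1) a5@(0,1) a6@(0,1) | pheromone: 0 59 0 0 / 0 0 0 0 / 0 0 0 0 / 0 0 0 0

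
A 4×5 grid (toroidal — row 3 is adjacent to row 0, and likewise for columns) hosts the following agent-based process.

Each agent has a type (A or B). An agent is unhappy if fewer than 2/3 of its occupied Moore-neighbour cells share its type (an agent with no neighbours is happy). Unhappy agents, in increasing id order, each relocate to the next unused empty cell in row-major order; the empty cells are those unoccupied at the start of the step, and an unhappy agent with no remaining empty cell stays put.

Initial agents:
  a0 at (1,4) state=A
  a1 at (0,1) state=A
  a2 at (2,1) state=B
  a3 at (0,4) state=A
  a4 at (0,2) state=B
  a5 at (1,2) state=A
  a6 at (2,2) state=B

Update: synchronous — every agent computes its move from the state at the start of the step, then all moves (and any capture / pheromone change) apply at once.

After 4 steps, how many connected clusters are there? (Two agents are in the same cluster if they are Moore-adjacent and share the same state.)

t=1: a0@(1,4):A a1@(0,0):A a2@(0,3):B a3@(0,4):A a4@(1,0):B a5@(1,1):A a6@(1,3):B
t=2: a0@(0,1):A a1@(0,0):A a2@(0,2):B a3@(1,2):A a4@(2,0):B a5@(2,1):A a6@(2,2):B
t=3: a0@(0,1):A a1@(0,0):A a2@(0,3):B a3@(0,4):A a4@(1,0):B a5@(1,1):A a6@(1,3):B
t=4: a0@(0,1):A a1@(0,0):A a2@(0,2):B a3@(1,2):A a4@(1,4):B a5@(1,1):A a6@(2,0):B

3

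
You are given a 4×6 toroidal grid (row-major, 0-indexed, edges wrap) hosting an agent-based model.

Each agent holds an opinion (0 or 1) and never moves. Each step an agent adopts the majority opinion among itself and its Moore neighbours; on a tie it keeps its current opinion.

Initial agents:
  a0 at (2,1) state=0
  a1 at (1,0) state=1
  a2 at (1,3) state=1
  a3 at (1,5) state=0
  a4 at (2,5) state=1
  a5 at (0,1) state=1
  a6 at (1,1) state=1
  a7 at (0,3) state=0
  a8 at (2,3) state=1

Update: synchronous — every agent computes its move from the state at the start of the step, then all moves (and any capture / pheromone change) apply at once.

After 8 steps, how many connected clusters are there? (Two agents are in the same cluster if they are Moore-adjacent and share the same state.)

t=1: a0@(2,1):1 a1@(1,0):1 a2@(1,3):1 a3@(1,5):1 a4@(2,5):1 a5@(0,1):1 a6@(1,1):1 a7@(0,3):0 a8@(2,3):1
t=2: (unchanged — steady state)

3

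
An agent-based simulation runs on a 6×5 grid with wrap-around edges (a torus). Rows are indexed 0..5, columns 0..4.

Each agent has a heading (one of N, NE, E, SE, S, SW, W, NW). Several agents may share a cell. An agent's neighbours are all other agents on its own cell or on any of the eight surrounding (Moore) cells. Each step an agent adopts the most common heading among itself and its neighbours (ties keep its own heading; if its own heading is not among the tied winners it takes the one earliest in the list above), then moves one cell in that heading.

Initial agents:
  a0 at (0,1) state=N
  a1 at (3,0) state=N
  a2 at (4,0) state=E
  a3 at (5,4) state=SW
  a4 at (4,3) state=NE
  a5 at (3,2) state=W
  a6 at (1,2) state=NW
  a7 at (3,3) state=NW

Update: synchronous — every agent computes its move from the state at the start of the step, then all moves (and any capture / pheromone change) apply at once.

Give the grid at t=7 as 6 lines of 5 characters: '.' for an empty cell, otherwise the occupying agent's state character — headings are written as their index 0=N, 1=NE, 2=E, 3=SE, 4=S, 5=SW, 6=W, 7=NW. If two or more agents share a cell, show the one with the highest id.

7....
77...
077..
1....
.....
.0...

t=1: a0@(5,1):N a1@(2,0):N a2@(4,1):E a3@(0,3):SW a4@(3,4):NE a5@(3,1):W a6@(0,1):NW a7@(2,2):NW
t=2: a0@(4,1):N a1@(1,0):N a2@(4,2):E a3@(1,2):SW a4@(2,0):NE a5@(3,0):W a6@(5,0):NW a7@(1,1):NW
t=3: a0@(3,1):N a1@(0,0):N a2@(4,3):E a3@(2,1):SW a4@(1,1):NE a5@(3,4):W a6@(4,4):NW a7@(0,0):NW
t=4: a0@(2,1):N a1@(5,0):N a2@(4,4):E a3@(3,0):SW a4@(0,2):NE a5@(3,3):W a6@(3,3):NW a7@(5,4):NW
t=5: a0@(1,1):N a1@(4,0):N a2@(3,3):NW a3@(4,4):SW a4@(5,3):NE a5@(3,2):W a6@(2,2):NW a7@(4,3):NW
t=6: a0@(0,1):N a1@(3,0):N a2@(2,2):NW a3@(3,3):NW a4@(4,4):NE a5@(2,1):NW a6@(1,1):NW a7@(3,2):NW
t=7: a0@(5,1):N a1@(2,0):N a2@(1,1):NW a3@(2,2):NW a4@(3,0):NE a5@(1,0):NW a6@(0,0):NW a7@(2,1):NW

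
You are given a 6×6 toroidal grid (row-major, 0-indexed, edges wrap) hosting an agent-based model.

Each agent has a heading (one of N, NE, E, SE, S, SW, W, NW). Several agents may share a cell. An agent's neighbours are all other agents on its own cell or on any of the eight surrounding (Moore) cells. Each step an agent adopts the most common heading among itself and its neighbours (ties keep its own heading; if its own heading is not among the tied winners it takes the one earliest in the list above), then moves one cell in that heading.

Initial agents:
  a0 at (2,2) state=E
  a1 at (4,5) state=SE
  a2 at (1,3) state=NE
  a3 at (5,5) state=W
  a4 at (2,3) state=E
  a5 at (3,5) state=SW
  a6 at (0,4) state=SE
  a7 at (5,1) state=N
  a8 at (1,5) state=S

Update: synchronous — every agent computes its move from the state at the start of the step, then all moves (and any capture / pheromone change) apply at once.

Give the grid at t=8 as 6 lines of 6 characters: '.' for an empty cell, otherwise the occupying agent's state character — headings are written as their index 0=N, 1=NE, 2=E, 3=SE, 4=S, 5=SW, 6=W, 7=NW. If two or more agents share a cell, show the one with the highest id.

......
.....2
22..22
.2....
......
......

t=1: a0@(2,3):E a1@(5,0):SE a2@(1,4):E a3@(0,0):SE a4@(2,4):E a5@(4,4):SW a6@(1,5):SE a7@(4,1):N a8@(2,5):S
t=2: a0@(2,4):E a1@(0,1):SE a2@(1,5):E a3@(1,1):SE a4@(2,5):E a5@(5,3):SW a6@(2,0):SE a7@(3,1):N a8@(2,0):E
t=3: a0@(2,5):E a1@(1,2):SE a2@(1,0):E a3@(2,2):SE a4@(2,0):E a5@(0,2):SW a6@(2,1):E a7@(2,1):N a8@(2,1):E
t=4: a0@(2,0):E a1@(2,3):SE a2@(1,1):E a3@(3,3):SE a4@(2,1):E a5@(1,1):SW a6@(2,2):E a7@(2,2):E a8@(2,2):E
t=5: a0@(2,1):E a1@(2,4):E a2@(1,2):E a3@(3,4):E a4@(2,2):E a5@(1,2):E a6@(2,3):E a7@(2,3):E a8@(2,3):E
t=6: a0@(2,2):E a1@(2,5):E a2@(1,3):E a3@(3,5):E a4@(2,3):E a5@(1,3):E a6@(2,4):E a7@(2,4):E a8@(2,4):E
t=7: a0@(2,3):E a1@(2,0):E a2@(1,4):E a3@(3,0):E a4@(2,4):E a5@(1,4):E a6@(2,5):E a7@(2,5):E a8@(2,5):E
t=8: a0@(2,4):E a1@(2,1):E a2@(1,5):E a3@(3,1):E a4@(2,5):E a5@(1,5):E a6@(2,0):E a7@(2,0):E a8@(2,0):E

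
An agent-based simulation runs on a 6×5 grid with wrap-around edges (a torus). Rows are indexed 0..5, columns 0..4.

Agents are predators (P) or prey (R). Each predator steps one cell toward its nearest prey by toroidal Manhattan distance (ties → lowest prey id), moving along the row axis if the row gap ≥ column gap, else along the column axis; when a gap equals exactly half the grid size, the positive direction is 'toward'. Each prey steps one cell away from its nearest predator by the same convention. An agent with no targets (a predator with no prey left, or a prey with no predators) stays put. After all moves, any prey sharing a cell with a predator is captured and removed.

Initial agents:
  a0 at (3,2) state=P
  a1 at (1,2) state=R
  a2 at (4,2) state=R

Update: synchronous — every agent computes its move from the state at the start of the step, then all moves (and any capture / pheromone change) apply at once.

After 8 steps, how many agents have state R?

2

t=1: a0@(4,2):P a1@(0,2):R a2@(5,2):R
t=2: a0@(5,2):P a1@(1,2):R a2@(0,2):R
t=3: a0@(0,2):P a1@(2,2):R a2@(1,2):R
t=4: a0@(1,2):P a1@(3,2):R a2@(2,2):R
t=5: a0@(2,2):P a1@(4,2):R a2@(3,2):R
t=6: a0@(3,2):P a1@(5,2):R a2@(4,2):R
t=7: a0@(4,2):P a1@(0,2):R a2@(5,2):R
t=8: a0@(5,2):P a1@(1,2):R a2@(0,2):R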